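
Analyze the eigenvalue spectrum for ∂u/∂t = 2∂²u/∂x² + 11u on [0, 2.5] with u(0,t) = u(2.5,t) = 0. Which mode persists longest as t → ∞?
Eigenvalues: λₙ = 2n²π²/2.5² - 11.
First three modes:
  n=1: λ₁ = 2π²/2.5² - 11 ≈ -7.842
  n=2: λ₂ = 8π²/2.5² - 11 ≈ 1.633
  n=3: λ₃ = 18π²/2.5² - 11 ≈ 17.424
Since 2π²/2.5² ≈ 3.158 < 11, λ₁ < 0.
The n=1 mode grows fastest (−λₙ is largest for n=1) → dominates.
Asymptotic: u ~ c₁ sin(πx/2.5) e^{7.842t} (exponential growth at rate −λ₁ ≈ 7.842).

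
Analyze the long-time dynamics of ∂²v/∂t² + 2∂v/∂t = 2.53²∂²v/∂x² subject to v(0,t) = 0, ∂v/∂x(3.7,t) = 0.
Long-time behavior: v → 0. Damping (γ=2) dissipates energy; oscillations decay exponentially.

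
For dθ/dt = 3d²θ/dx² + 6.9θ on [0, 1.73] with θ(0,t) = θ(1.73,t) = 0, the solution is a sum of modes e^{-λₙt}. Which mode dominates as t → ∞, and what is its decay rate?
Eigenvalues: λₙ = 3n²π²/1.73² - 6.9.
First three modes:
  n=1: λ₁ = 3π²/1.73² - 6.9 ≈ 2.993
  n=2: λ₂ = 12π²/1.73² - 6.9 ≈ 32.672
  n=3: λ₃ = 27π²/1.73² - 6.9 ≈ 82.137
Since 3π²/1.73² ≈ 9.893 > 6.9, all λₙ > 0.
The n=1 mode decays slowest → dominates as t → ∞.
Asymptotic: θ ~ c₁ sin(πx/1.73) e^{-λ₁t} with decay rate λ₁ ≈ 2.993.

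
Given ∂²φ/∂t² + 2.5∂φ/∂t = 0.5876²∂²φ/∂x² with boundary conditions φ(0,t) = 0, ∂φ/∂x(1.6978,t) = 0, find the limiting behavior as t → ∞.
φ → 0. Damping (γ=2.5) dissipates energy; oscillations decay exponentially.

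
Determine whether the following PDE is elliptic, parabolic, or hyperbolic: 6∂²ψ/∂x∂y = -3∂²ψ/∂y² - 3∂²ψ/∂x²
Rewriting in standard form: 3∂²ψ/∂x² + 6∂²ψ/∂x∂y + 3∂²ψ/∂y² = 0. Coefficients: A = 3, B = 6, C = 3. B² - 4AC = 0, which is zero, so the equation is parabolic.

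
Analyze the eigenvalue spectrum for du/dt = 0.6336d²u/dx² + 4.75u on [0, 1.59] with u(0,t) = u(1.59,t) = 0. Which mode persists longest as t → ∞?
Eigenvalues: λₙ = 0.6336n²π²/1.59² - 4.75.
First three modes:
  n=1: λ₁ = 0.6336π²/1.59² - 4.75 ≈ -2.276
  n=2: λ₂ = 2.5344π²/1.59² - 4.75 ≈ 5.144
  n=3: λ₃ = 5.7024π²/1.59² - 4.75 ≈ 17.512
Since 0.6336π²/1.59² ≈ 2.474 < 4.75, λ₁ < 0.
The n=1 mode grows fastest (−λₙ is largest for n=1) → dominates.
Asymptotic: u ~ c₁ sin(πx/1.59) e^{2.276t} (exponential growth at rate −λ₁ ≈ 2.276).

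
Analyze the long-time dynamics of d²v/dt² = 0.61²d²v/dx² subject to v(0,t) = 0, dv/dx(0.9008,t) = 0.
Long-time behavior: v oscillates (no decay). Energy is conserved; the solution oscillates indefinitely as standing waves.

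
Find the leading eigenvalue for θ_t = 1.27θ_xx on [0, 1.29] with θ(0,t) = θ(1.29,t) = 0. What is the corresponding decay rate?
Eigenvalues: λₙ = 1.27n²π²/1.29².
First three modes:
  n=1: λ₁ = 1.27π²/1.29² ≈ 7.532
  n=2: λ₂ = 5.08π²/1.29² ≈ 30.129 (4× faster decay)
  n=3: λ₃ = 11.43π²/1.29² ≈ 67.79 (9× faster decay)
As t → ∞, higher modes decay exponentially faster. The n=1 mode dominates: θ ~ c₁ sin(πx/1.29) e^{-λ₁t}.
Decay rate: λ₁ = 1.27π²/1.29² ≈ 7.532.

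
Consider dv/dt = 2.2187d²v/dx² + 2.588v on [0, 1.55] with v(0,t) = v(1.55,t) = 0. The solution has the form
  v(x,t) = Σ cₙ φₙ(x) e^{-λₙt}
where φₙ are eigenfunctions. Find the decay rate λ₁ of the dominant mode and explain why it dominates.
Eigenvalues: λₙ = 2.2187n²π²/1.55² - 2.588.
First three modes:
  n=1: λ₁ = 2.2187π²/1.55² - 2.588 ≈ 6.527
  n=2: λ₂ = 8.8748π²/1.55² - 2.588 ≈ 33.87
  n=3: λ₃ = 19.9683π²/1.55² - 2.588 ≈ 79.443
Since 2.2187π²/1.55² ≈ 9.115 > 2.588, all λₙ > 0.
The n=1 mode decays slowest → dominates as t → ∞.
Asymptotic: v ~ c₁ sin(πx/1.55) e^{-λ₁t} with decay rate λ₁ ≈ 6.527.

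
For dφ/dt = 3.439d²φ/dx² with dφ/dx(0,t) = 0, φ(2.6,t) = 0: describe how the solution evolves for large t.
φ → 0. Heat escapes through the Dirichlet boundary.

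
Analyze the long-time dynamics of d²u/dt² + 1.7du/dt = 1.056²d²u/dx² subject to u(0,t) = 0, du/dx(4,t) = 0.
Long-time behavior: u → 0. Damping (γ=1.7) dissipates energy; oscillations decay exponentially.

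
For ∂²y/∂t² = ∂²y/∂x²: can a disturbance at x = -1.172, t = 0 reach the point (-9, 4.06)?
No. The domain of dependence is [-13.06, -4.94], and -1.172 is outside this interval.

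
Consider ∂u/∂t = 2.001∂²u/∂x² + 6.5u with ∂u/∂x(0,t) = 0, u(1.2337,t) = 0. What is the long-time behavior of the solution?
As t → ∞, u grows unboundedly. Reaction dominates diffusion (r=6.5 > κπ²/(4L²)≈3.24); solution grows exponentially.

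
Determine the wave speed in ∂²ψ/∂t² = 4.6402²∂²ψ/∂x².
Speed = 4.6402. Information travels along characteristics x = x₀ ± 4.6402t.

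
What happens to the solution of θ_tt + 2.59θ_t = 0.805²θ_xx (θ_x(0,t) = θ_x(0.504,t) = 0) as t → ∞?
θ → constant (steady state). Damping (γ=2.59) dissipates the nonconstant modes; with Neumann BCs the spatial average obeys M''+γM'=0 and tends to a finite limit.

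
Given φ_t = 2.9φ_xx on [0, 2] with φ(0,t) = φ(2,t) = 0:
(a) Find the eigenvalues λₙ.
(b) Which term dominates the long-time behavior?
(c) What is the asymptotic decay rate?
Eigenvalues: λₙ = 2.9n²π²/2².
First three modes:
  n=1: λ₁ = 2.9π²/2² ≈ 7.155
  n=2: λ₂ = 11.6π²/2² ≈ 28.622 (4× faster decay)
  n=3: λ₃ = 26.1π²/2² ≈ 64.399 (9× faster decay)
As t → ∞, higher modes decay exponentially faster. The n=1 mode dominates: φ ~ c₁ sin(πx/2) e^{-λ₁t}.
Decay rate: λ₁ = 2.9π²/2² ≈ 7.155.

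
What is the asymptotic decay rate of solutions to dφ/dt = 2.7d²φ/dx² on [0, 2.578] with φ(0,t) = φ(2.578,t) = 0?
Eigenvalues: λₙ = 2.7n²π²/2.578².
First three modes:
  n=1: λ₁ = 2.7π²/2.578² ≈ 4.01
  n=2: λ₂ = 10.8π²/2.578² ≈ 16.038 (4× faster decay)
  n=3: λ₃ = 24.3π²/2.578² ≈ 36.086 (9× faster decay)
As t → ∞, higher modes decay exponentially faster. The n=1 mode dominates: φ ~ c₁ sin(πx/2.578) e^{-λ₁t}.
Decay rate: λ₁ = 2.7π²/2.578² ≈ 4.01.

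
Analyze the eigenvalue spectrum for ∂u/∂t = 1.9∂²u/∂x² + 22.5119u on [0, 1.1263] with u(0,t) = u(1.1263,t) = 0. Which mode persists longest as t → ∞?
Eigenvalues: λₙ = 1.9n²π²/1.1263² - 22.5119.
First three modes:
  n=1: λ₁ = 1.9π²/1.1263² - 22.5119 ≈ -7.729
  n=2: λ₂ = 7.6π²/1.1263² - 22.5119 ≈ 36.618
  n=3: λ₃ = 17.1π²/1.1263² - 22.5119 ≈ 110.53
Since 1.9π²/1.1263² ≈ 14.782 < 22.5119, λ₁ < 0.
The n=1 mode grows fastest (−λₙ is largest for n=1) → dominates.
Asymptotic: u ~ c₁ sin(πx/1.1263) e^{7.729t} (exponential growth at rate −λ₁ ≈ 7.729).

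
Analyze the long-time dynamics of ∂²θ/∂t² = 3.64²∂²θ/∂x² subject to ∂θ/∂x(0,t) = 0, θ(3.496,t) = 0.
Long-time behavior: θ oscillates (no decay). Energy is conserved; the solution oscillates indefinitely as standing waves.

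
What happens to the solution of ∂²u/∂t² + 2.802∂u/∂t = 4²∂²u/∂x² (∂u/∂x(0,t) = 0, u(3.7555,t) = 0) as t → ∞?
u → 0. Damping (γ=2.802) dissipates energy; oscillations decay exponentially.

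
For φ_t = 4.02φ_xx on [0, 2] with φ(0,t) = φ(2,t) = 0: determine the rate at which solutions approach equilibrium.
Eigenvalues: λₙ = 4.02n²π²/2².
First three modes:
  n=1: λ₁ = 4.02π²/2² ≈ 9.919
  n=2: λ₂ = 16.08π²/2² ≈ 39.676 (4× faster decay)
  n=3: λ₃ = 36.18π²/2² ≈ 89.271 (9× faster decay)
As t → ∞, higher modes decay exponentially faster. The n=1 mode dominates: φ ~ c₁ sin(πx/2) e^{-λ₁t}.
Decay rate: λ₁ = 4.02π²/2² ≈ 9.919.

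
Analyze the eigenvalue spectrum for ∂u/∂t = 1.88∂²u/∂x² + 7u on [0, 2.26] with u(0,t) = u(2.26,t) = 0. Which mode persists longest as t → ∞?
Eigenvalues: λₙ = 1.88n²π²/2.26² - 7.
First three modes:
  n=1: λ₁ = 1.88π²/2.26² - 7 ≈ -3.367
  n=2: λ₂ = 7.52π²/2.26² - 7 ≈ 7.531
  n=3: λ₃ = 16.92π²/2.26² - 7 ≈ 25.695
Since 1.88π²/2.26² ≈ 3.633 < 7, λ₁ < 0.
The n=1 mode grows fastest (−λₙ is largest for n=1) → dominates.
Asymptotic: u ~ c₁ sin(πx/2.26) e^{3.367t} (exponential growth at rate −λ₁ ≈ 3.367).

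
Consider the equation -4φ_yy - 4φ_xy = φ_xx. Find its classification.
Rewriting in standard form: -φ_xx - 4φ_xy - 4φ_yy = 0. Parabolic. (A = -1, B = -4, C = -4 gives B² - 4AC = 0.)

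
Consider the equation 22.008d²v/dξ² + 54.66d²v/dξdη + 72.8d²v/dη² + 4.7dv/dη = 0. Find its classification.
Elliptic. (A = 22.008, B = 54.66, C = 72.8 gives B² - 4AC = -3421.014.)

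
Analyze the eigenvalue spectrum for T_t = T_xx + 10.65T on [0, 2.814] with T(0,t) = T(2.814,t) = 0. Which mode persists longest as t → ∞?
Eigenvalues: λₙ = n²π²/2.814² - 10.65.
First three modes:
  n=1: λ₁ = π²/2.814² - 10.65 ≈ -9.404
  n=2: λ₂ = 4π²/2.814² - 10.65 ≈ -5.664
  n=3: λ₃ = 9π²/2.814² - 10.65 ≈ 0.567
Since π²/2.814² ≈ 1.246 < 10.65, λ₁ < 0.
The n=1 mode grows fastest (−λₙ is largest for n=1) → dominates.
Asymptotic: T ~ c₁ sin(πx/2.814) e^{9.404t} (exponential growth at rate −λ₁ ≈ 9.404).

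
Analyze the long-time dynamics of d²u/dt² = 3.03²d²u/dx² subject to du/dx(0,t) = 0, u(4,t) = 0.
Long-time behavior: u oscillates (no decay). Energy is conserved; the solution oscillates indefinitely as standing waves.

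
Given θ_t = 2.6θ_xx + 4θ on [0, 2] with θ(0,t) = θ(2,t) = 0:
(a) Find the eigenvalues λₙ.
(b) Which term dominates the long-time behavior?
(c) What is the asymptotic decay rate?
Eigenvalues: λₙ = 2.6n²π²/2² - 4.
First three modes:
  n=1: λ₁ = 2.6π²/2² - 4 ≈ 2.415
  n=2: λ₂ = 10.4π²/2² - 4 ≈ 21.661
  n=3: λ₃ = 23.4π²/2² - 4 ≈ 53.737
Since 2.6π²/2² ≈ 6.415 > 4, all λₙ > 0.
The n=1 mode decays slowest → dominates as t → ∞.
Asymptotic: θ ~ c₁ sin(πx/2) e^{-λ₁t} with decay rate λ₁ ≈ 2.415.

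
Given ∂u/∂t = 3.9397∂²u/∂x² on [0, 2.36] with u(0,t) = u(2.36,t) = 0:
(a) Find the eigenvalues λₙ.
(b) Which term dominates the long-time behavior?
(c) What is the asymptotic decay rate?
Eigenvalues: λₙ = 3.9397n²π²/2.36².
First three modes:
  n=1: λ₁ = 3.9397π²/2.36² ≈ 6.981
  n=2: λ₂ = 15.7588π²/2.36² ≈ 27.925 (4× faster decay)
  n=3: λ₃ = 35.4573π²/2.36² ≈ 62.832 (9× faster decay)
As t → ∞, higher modes decay exponentially faster. The n=1 mode dominates: u ~ c₁ sin(πx/2.36) e^{-λ₁t}.
Decay rate: λ₁ = 3.9397π²/2.36² ≈ 6.981.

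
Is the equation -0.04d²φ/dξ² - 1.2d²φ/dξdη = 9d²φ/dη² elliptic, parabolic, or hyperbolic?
Rewriting in standard form: -0.04d²φ/dξ² - 1.2d²φ/dξdη - 9d²φ/dη² = 0. Computing B² - 4AC with A = -0.04, B = -1.2, C = -9: discriminant = 0 (zero). Answer: parabolic.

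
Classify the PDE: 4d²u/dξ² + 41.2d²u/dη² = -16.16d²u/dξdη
Rewriting in standard form: 4d²u/dξ² + 16.16d²u/dξdη + 41.2d²u/dη² = 0. A = 4, B = 16.16, C = 41.2. Discriminant B² - 4AC = -398.0544. Since -398.0544 < 0, elliptic.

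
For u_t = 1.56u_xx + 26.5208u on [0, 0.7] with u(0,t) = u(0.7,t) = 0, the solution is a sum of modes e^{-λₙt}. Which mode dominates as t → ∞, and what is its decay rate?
Eigenvalues: λₙ = 1.56n²π²/0.7² - 26.5208.
First three modes:
  n=1: λ₁ = 1.56π²/0.7² - 26.5208 ≈ 4.901
  n=2: λ₂ = 6.24π²/0.7² - 26.5208 ≈ 99.166
  n=3: λ₃ = 14.04π²/0.7² - 26.5208 ≈ 256.274
Since 1.56π²/0.7² ≈ 31.422 > 26.5208, all λₙ > 0.
The n=1 mode decays slowest → dominates as t → ∞.
Asymptotic: u ~ c₁ sin(πx/0.7) e^{-λ₁t} with decay rate λ₁ ≈ 4.901.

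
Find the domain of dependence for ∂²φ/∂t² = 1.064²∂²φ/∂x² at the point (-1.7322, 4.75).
Domain of dependence: [-6.7862, 3.3218]. Signals travel at speed 1.064, so data within |x - -1.7322| ≤ 1.064·4.75 = 5.054 can reach the point.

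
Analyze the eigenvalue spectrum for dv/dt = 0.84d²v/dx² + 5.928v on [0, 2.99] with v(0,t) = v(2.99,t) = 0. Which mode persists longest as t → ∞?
Eigenvalues: λₙ = 0.84n²π²/2.99² - 5.928.
First three modes:
  n=1: λ₁ = 0.84π²/2.99² - 5.928 ≈ -5.001
  n=2: λ₂ = 3.36π²/2.99² - 5.928 ≈ -2.219
  n=3: λ₃ = 7.56π²/2.99² - 5.928 ≈ 2.418
Since 0.84π²/2.99² ≈ 0.927 < 5.928, λ₁ < 0.
The n=1 mode grows fastest (−λₙ is largest for n=1) → dominates.
Asymptotic: v ~ c₁ sin(πx/2.99) e^{5.001t} (exponential growth at rate −λ₁ ≈ 5.001).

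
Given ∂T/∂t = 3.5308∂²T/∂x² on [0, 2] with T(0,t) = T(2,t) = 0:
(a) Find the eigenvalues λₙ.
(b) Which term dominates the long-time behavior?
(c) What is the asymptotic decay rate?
Eigenvalues: λₙ = 3.5308n²π²/2².
First three modes:
  n=1: λ₁ = 3.5308π²/2² ≈ 8.712
  n=2: λ₂ = 14.1232π²/2² ≈ 34.848 (4× faster decay)
  n=3: λ₃ = 31.7772π²/2² ≈ 78.407 (9× faster decay)
As t → ∞, higher modes decay exponentially faster. The n=1 mode dominates: T ~ c₁ sin(πx/2) e^{-λ₁t}.
Decay rate: λ₁ = 3.5308π²/2² ≈ 8.712.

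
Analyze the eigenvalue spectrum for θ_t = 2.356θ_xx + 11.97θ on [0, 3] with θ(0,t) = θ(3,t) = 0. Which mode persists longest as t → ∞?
Eigenvalues: λₙ = 2.356n²π²/3² - 11.97.
First three modes:
  n=1: λ₁ = 2.356π²/3² - 11.97 ≈ -9.386
  n=2: λ₂ = 9.424π²/3² - 11.97 ≈ -1.635
  n=3: λ₃ = 21.204π²/3² - 11.97 ≈ 11.283
Since 2.356π²/3² ≈ 2.584 < 11.97, λ₁ < 0.
The n=1 mode grows fastest (−λₙ is largest for n=1) → dominates.
Asymptotic: θ ~ c₁ sin(πx/3) e^{9.386t} (exponential growth at rate −λ₁ ≈ 9.386).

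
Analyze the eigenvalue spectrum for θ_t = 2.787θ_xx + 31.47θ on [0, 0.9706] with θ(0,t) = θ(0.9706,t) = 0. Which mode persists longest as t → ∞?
Eigenvalues: λₙ = 2.787n²π²/0.9706² - 31.47.
First three modes:
  n=1: λ₁ = 2.787π²/0.9706² - 31.47 ≈ -2.272
  n=2: λ₂ = 11.148π²/0.9706² - 31.47 ≈ 85.323
  n=3: λ₃ = 25.083π²/0.9706² - 31.47 ≈ 231.314
Since 2.787π²/0.9706² ≈ 29.198 < 31.47, λ₁ < 0.
The n=1 mode grows fastest (−λₙ is largest for n=1) → dominates.
Asymptotic: θ ~ c₁ sin(πx/0.9706) e^{2.272t} (exponential growth at rate −λ₁ ≈ 2.272).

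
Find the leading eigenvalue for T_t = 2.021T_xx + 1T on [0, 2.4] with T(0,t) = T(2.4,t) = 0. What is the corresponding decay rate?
Eigenvalues: λₙ = 2.021n²π²/2.4² - 1.
First three modes:
  n=1: λ₁ = 2.021π²/2.4² - 1 ≈ 2.463
  n=2: λ₂ = 8.084π²/2.4² - 1 ≈ 12.852
  n=3: λ₃ = 18.189π²/2.4² - 1 ≈ 30.166
Since 2.021π²/2.4² ≈ 3.463 > 1, all λₙ > 0.
The n=1 mode decays slowest → dominates as t → ∞.
Asymptotic: T ~ c₁ sin(πx/2.4) e^{-λ₁t} with decay rate λ₁ ≈ 2.463.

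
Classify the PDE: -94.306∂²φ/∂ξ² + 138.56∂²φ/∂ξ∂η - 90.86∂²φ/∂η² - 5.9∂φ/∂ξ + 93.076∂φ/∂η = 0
A = -94.306, B = 138.56, C = -90.86. Discriminant B² - 4AC = -15075.69904. Since -15075.69904 < 0, elliptic.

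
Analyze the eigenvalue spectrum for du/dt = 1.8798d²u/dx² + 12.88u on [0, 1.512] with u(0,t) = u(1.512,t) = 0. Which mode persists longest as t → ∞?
Eigenvalues: λₙ = 1.8798n²π²/1.512² - 12.88.
First three modes:
  n=1: λ₁ = 1.8798π²/1.512² - 12.88 ≈ -4.765
  n=2: λ₂ = 7.5192π²/1.512² - 12.88 ≈ 19.581
  n=3: λ₃ = 16.9182π²/1.512² - 12.88 ≈ 60.158
Since 1.8798π²/1.512² ≈ 8.115 < 12.88, λ₁ < 0.
The n=1 mode grows fastest (−λₙ is largest for n=1) → dominates.
Asymptotic: u ~ c₁ sin(πx/1.512) e^{4.765t} (exponential growth at rate −λ₁ ≈ 4.765).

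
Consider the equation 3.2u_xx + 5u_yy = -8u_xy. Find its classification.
Rewriting in standard form: 3.2u_xx + 8u_xy + 5u_yy = 0. Parabolic. (A = 3.2, B = 8, C = 5 gives B² - 4AC = 0.)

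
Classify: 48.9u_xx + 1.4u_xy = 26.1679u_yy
Rewriting in standard form: 48.9u_xx + 1.4u_xy - 26.1679u_yy = 0. Hyperbolic (discriminant = 5120.40124).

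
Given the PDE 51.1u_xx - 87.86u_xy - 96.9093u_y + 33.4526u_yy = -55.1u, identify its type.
Rewriting in standard form: 51.1u_xx - 87.86u_xy + 33.4526u_yy - 96.9093u_y + 55.1u = 0. The second-order coefficients are A = 51.1, B = -87.86, C = 33.4526. Since B² - 4AC = 881.66816 > 0, this is a hyperbolic PDE.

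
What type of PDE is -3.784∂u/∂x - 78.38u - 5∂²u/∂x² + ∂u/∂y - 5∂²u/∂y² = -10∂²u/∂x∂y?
Rewriting in standard form: -5∂²u/∂x² + 10∂²u/∂x∂y - 5∂²u/∂y² - 3.784∂u/∂x + ∂u/∂y - 78.38u = 0. With A = -5, B = 10, C = -5, the discriminant is 0. This is a parabolic PDE.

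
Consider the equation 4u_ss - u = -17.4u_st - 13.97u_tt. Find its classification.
Rewriting in standard form: 4u_ss + 17.4u_st + 13.97u_tt - u = 0. Hyperbolic. (A = 4, B = 17.4, C = 13.97 gives B² - 4AC = 79.24.)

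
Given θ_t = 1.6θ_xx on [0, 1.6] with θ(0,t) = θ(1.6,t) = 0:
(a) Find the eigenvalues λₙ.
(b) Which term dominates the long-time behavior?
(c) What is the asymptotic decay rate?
Eigenvalues: λₙ = 1.6n²π²/1.6².
First three modes:
  n=1: λ₁ = 1.6π²/1.6² ≈ 6.169
  n=2: λ₂ = 6.4π²/1.6² ≈ 24.674 (4× faster decay)
  n=3: λ₃ = 14.4π²/1.6² ≈ 55.517 (9× faster decay)
As t → ∞, higher modes decay exponentially faster. The n=1 mode dominates: θ ~ c₁ sin(πx/1.6) e^{-λ₁t}.
Decay rate: λ₁ = 1.6π²/1.6² ≈ 6.169.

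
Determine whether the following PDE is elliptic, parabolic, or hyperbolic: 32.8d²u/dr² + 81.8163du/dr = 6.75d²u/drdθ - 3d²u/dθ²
Rewriting in standard form: 32.8d²u/dr² - 6.75d²u/drdθ + 3d²u/dθ² + 81.8163du/dr = 0. Coefficients: A = 32.8, B = -6.75, C = 3. B² - 4AC = -348.0375, which is negative, so the equation is elliptic.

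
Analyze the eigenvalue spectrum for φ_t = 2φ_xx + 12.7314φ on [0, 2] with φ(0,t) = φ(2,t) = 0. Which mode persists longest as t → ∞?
Eigenvalues: λₙ = 2n²π²/2² - 12.7314.
First three modes:
  n=1: λ₁ = 2π²/2² - 12.7314 ≈ -7.797
  n=2: λ₂ = 8π²/2² - 12.7314 ≈ 7.008
  n=3: λ₃ = 18π²/2² - 12.7314 ≈ 31.682
Since 2π²/2² ≈ 4.935 < 12.7314, λ₁ < 0.
The n=1 mode grows fastest (−λₙ is largest for n=1) → dominates.
Asymptotic: φ ~ c₁ sin(πx/2) e^{7.797t} (exponential growth at rate −λ₁ ≈ 7.797).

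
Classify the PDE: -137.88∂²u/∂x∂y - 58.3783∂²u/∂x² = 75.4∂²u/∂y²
Rewriting in standard form: -58.3783∂²u/∂x² - 137.88∂²u/∂x∂y - 75.4∂²u/∂y² = 0. A = -58.3783, B = -137.88, C = -75.4. Discriminant B² - 4AC = 1403.99912. Since 1403.99912 > 0, hyperbolic.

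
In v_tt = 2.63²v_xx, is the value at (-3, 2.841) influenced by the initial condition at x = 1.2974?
Yes. The domain of dependence is [-10.47183, 4.47183], and 1.2974 ∈ [-10.47183, 4.47183].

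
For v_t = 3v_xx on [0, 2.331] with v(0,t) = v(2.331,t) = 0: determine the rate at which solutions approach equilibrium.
Eigenvalues: λₙ = 3n²π²/2.331².
First three modes:
  n=1: λ₁ = 3π²/2.331² ≈ 5.449
  n=2: λ₂ = 12π²/2.331² ≈ 21.797 (4× faster decay)
  n=3: λ₃ = 27π²/2.331² ≈ 49.043 (9× faster decay)
As t → ∞, higher modes decay exponentially faster. The n=1 mode dominates: v ~ c₁ sin(πx/2.331) e^{-λ₁t}.
Decay rate: λ₁ = 3π²/2.331² ≈ 5.449.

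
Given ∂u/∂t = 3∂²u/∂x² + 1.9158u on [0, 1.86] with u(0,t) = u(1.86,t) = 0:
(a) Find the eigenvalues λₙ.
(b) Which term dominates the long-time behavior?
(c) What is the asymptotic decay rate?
Eigenvalues: λₙ = 3n²π²/1.86² - 1.9158.
First three modes:
  n=1: λ₁ = 3π²/1.86² - 1.9158 ≈ 6.643
  n=2: λ₂ = 12π²/1.86² - 1.9158 ≈ 32.318
  n=3: λ₃ = 27π²/1.86² - 1.9158 ≈ 75.11
Since 3π²/1.86² ≈ 8.558 > 1.9158, all λₙ > 0.
The n=1 mode decays slowest → dominates as t → ∞.
Asymptotic: u ~ c₁ sin(πx/1.86) e^{-λ₁t} with decay rate λ₁ ≈ 6.643.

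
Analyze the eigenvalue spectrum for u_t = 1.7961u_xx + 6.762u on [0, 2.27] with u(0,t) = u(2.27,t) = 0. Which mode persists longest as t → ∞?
Eigenvalues: λₙ = 1.7961n²π²/2.27² - 6.762.
First three modes:
  n=1: λ₁ = 1.7961π²/2.27² - 6.762 ≈ -3.322
  n=2: λ₂ = 7.1844π²/2.27² - 6.762 ≈ 6.999
  n=3: λ₃ = 16.1649π²/2.27² - 6.762 ≈ 24.199
Since 1.7961π²/2.27² ≈ 3.44 < 6.762, λ₁ < 0.
The n=1 mode grows fastest (−λₙ is largest for n=1) → dominates.
Asymptotic: u ~ c₁ sin(πx/2.27) e^{3.322t} (exponential growth at rate −λ₁ ≈ 3.322).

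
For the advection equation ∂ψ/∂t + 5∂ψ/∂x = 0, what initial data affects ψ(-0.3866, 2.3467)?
A single point: x = -12.1201. The characteristic through (-0.3866, 2.3467) is x - 5t = const, so x = -0.3866 - 5·2.3467 = -12.1201.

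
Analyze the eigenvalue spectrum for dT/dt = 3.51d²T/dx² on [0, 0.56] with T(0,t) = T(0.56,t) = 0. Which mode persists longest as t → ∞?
Eigenvalues: λₙ = 3.51n²π²/0.56².
First three modes:
  n=1: λ₁ = 3.51π²/0.56² ≈ 110.467
  n=2: λ₂ = 14.04π²/0.56² ≈ 441.866 (4× faster decay)
  n=3: λ₃ = 31.59π²/0.56² ≈ 994.199 (9× faster decay)
As t → ∞, higher modes decay exponentially faster. The n=1 mode dominates: T ~ c₁ sin(πx/0.56) e^{-λ₁t}.
Decay rate: λ₁ = 3.51π²/0.56² ≈ 110.467.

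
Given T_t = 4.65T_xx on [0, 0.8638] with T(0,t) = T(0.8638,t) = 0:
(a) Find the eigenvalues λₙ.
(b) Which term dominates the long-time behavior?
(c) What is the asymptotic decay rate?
Eigenvalues: λₙ = 4.65n²π²/0.8638².
First three modes:
  n=1: λ₁ = 4.65π²/0.8638² ≈ 61.507
  n=2: λ₂ = 18.6π²/0.8638² ≈ 246.029 (4× faster decay)
  n=3: λ₃ = 41.85π²/0.8638² ≈ 553.565 (9× faster decay)
As t → ∞, higher modes decay exponentially faster. The n=1 mode dominates: T ~ c₁ sin(πx/0.8638) e^{-λ₁t}.
Decay rate: λ₁ = 4.65π²/0.8638² ≈ 61.507.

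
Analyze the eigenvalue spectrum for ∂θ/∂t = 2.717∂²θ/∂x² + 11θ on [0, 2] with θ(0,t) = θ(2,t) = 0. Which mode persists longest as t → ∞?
Eigenvalues: λₙ = 2.717n²π²/2² - 11.
First three modes:
  n=1: λ₁ = 2.717π²/2² - 11 ≈ -4.296
  n=2: λ₂ = 10.868π²/2² - 11 ≈ 15.816
  n=3: λ₃ = 24.453π²/2² - 11 ≈ 49.335
Since 2.717π²/2² ≈ 6.704 < 11, λ₁ < 0.
The n=1 mode grows fastest (−λₙ is largest for n=1) → dominates.
Asymptotic: θ ~ c₁ sin(πx/2) e^{4.296t} (exponential growth at rate −λ₁ ≈ 4.296).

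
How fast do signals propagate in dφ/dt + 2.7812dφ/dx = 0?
Speed = 2.7812. Information travels along x - 2.7812t = const (rightward).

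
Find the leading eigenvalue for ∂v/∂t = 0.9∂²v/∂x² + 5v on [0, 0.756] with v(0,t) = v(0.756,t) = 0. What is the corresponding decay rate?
Eigenvalues: λₙ = 0.9n²π²/0.756² - 5.
First three modes:
  n=1: λ₁ = 0.9π²/0.756² - 5 ≈ 10.542
  n=2: λ₂ = 3.6π²/0.756² - 5 ≈ 57.167
  n=3: λ₃ = 8.1π²/0.756² - 5 ≈ 134.875
Since 0.9π²/0.756² ≈ 15.542 > 5, all λₙ > 0.
The n=1 mode decays slowest → dominates as t → ∞.
Asymptotic: v ~ c₁ sin(πx/0.756) e^{-λ₁t} with decay rate λ₁ ≈ 10.542.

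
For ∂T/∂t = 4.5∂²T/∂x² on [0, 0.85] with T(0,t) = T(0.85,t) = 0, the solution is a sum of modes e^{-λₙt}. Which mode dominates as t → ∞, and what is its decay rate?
Eigenvalues: λₙ = 4.5n²π²/0.85².
First three modes:
  n=1: λ₁ = 4.5π²/0.85² ≈ 61.472
  n=2: λ₂ = 18π²/0.85² ≈ 245.886 (4× faster decay)
  n=3: λ₃ = 40.5π²/0.85² ≈ 553.244 (9× faster decay)
As t → ∞, higher modes decay exponentially faster. The n=1 mode dominates: T ~ c₁ sin(πx/0.85) e^{-λ₁t}.
Decay rate: λ₁ = 4.5π²/0.85² ≈ 61.472.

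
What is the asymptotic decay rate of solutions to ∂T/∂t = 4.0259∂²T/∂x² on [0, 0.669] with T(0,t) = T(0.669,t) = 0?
Eigenvalues: λₙ = 4.0259n²π²/0.669².
First three modes:
  n=1: λ₁ = 4.0259π²/0.669² ≈ 88.779
  n=2: λ₂ = 16.1036π²/0.669² ≈ 355.116 (4× faster decay)
  n=3: λ₃ = 36.2331π²/0.669² ≈ 799.011 (9× faster decay)
As t → ∞, higher modes decay exponentially faster. The n=1 mode dominates: T ~ c₁ sin(πx/0.669) e^{-λ₁t}.
Decay rate: λ₁ = 4.0259π²/0.669² ≈ 88.779.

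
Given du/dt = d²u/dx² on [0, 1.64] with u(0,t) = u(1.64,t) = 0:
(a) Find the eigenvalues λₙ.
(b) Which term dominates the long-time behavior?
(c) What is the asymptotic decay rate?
Eigenvalues: λₙ = n²π²/1.64².
First three modes:
  n=1: λ₁ = π²/1.64² ≈ 3.67
  n=2: λ₂ = 4π²/1.64² ≈ 14.678 (4× faster decay)
  n=3: λ₃ = 9π²/1.64² ≈ 33.026 (9× faster decay)
As t → ∞, higher modes decay exponentially faster. The n=1 mode dominates: u ~ c₁ sin(πx/1.64) e^{-λ₁t}.
Decay rate: λ₁ = π²/1.64² ≈ 3.67.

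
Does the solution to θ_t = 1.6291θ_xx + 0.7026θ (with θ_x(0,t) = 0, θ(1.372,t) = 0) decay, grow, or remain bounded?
θ → 0. Diffusion dominates reaction (r=0.7026 < κπ²/(4L²)≈2.14); solution decays.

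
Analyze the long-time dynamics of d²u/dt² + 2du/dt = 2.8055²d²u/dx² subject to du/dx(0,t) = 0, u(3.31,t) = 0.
Long-time behavior: u → 0. Damping (γ=2) dissipates energy; oscillations decay exponentially.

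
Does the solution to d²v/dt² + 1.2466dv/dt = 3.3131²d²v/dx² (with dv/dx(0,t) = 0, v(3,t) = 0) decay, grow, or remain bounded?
v → 0. Damping (γ=1.2466) dissipates energy; oscillations decay exponentially.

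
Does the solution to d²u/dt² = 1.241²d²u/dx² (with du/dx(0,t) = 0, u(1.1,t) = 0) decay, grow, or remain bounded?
u oscillates (no decay). Energy is conserved; the solution oscillates indefinitely as standing waves.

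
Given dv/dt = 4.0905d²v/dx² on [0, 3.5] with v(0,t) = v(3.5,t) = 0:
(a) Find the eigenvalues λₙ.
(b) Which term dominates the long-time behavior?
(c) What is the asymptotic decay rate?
Eigenvalues: λₙ = 4.0905n²π²/3.5².
First three modes:
  n=1: λ₁ = 4.0905π²/3.5² ≈ 3.296
  n=2: λ₂ = 16.362π²/3.5² ≈ 13.183 (4× faster decay)
  n=3: λ₃ = 36.8145π²/3.5² ≈ 29.661 (9× faster decay)
As t → ∞, higher modes decay exponentially faster. The n=1 mode dominates: v ~ c₁ sin(πx/3.5) e^{-λ₁t}.
Decay rate: λ₁ = 4.0905π²/3.5² ≈ 3.296.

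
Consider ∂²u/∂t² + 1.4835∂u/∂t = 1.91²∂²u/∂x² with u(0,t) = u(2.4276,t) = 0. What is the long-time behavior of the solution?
As t → ∞, u → 0. Damping (γ=1.4835) dissipates energy; oscillations decay exponentially.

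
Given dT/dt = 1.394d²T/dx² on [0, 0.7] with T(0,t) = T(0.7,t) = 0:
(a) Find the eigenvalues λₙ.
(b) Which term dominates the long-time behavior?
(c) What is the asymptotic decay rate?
Eigenvalues: λₙ = 1.394n²π²/0.7².
First three modes:
  n=1: λ₁ = 1.394π²/0.7² ≈ 28.078
  n=2: λ₂ = 5.576π²/0.7² ≈ 112.312 (4× faster decay)
  n=3: λ₃ = 12.546π²/0.7² ≈ 252.702 (9× faster decay)
As t → ∞, higher modes decay exponentially faster. The n=1 mode dominates: T ~ c₁ sin(πx/0.7) e^{-λ₁t}.
Decay rate: λ₁ = 1.394π²/0.7² ≈ 28.078.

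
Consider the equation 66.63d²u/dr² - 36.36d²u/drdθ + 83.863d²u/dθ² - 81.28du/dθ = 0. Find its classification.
Elliptic. (A = 66.63, B = -36.36, C = 83.863 gives B² - 4AC = -21029.11716.)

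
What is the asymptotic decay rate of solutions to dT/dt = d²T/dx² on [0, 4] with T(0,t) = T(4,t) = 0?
Eigenvalues: λₙ = n²π²/4².
First three modes:
  n=1: λ₁ = π²/4² ≈ 0.617
  n=2: λ₂ = 4π²/4² ≈ 2.467 (4× faster decay)
  n=3: λ₃ = 9π²/4² ≈ 5.552 (9× faster decay)
As t → ∞, higher modes decay exponentially faster. The n=1 mode dominates: T ~ c₁ sin(πx/4) e^{-λ₁t}.
Decay rate: λ₁ = π²/4² ≈ 0.617.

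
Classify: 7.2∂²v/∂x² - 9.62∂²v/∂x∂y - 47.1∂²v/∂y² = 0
Hyperbolic (discriminant = 1449.0244).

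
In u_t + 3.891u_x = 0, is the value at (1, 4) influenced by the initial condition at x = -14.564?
Yes. The characteristic through (1, 4) passes through x = -14.564.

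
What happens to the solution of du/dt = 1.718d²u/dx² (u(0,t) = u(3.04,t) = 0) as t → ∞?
u → 0. Heat diffuses out through both boundaries.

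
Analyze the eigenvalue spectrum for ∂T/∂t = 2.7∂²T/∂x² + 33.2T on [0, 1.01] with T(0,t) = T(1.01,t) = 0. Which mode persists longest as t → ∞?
Eigenvalues: λₙ = 2.7n²π²/1.01² - 33.2.
First three modes:
  n=1: λ₁ = 2.7π²/1.01² - 33.2 ≈ -7.077
  n=2: λ₂ = 10.8π²/1.01² - 33.2 ≈ 71.291
  n=3: λ₃ = 24.3π²/1.01² - 33.2 ≈ 201.906
Since 2.7π²/1.01² ≈ 26.123 < 33.2, λ₁ < 0.
The n=1 mode grows fastest (−λₙ is largest for n=1) → dominates.
Asymptotic: T ~ c₁ sin(πx/1.01) e^{7.077t} (exponential growth at rate −λ₁ ≈ 7.077).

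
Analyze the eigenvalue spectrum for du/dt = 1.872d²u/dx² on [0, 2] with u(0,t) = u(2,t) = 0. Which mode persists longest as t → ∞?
Eigenvalues: λₙ = 1.872n²π²/2².
First three modes:
  n=1: λ₁ = 1.872π²/2² ≈ 4.619
  n=2: λ₂ = 7.488π²/2² ≈ 18.476 (4× faster decay)
  n=3: λ₃ = 16.848π²/2² ≈ 41.571 (9× faster decay)
As t → ∞, higher modes decay exponentially faster. The n=1 mode dominates: u ~ c₁ sin(πx/2) e^{-λ₁t}.
Decay rate: λ₁ = 1.872π²/2² ≈ 4.619.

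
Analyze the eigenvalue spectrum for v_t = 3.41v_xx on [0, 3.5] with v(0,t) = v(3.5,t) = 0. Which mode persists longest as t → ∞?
Eigenvalues: λₙ = 3.41n²π²/3.5².
First three modes:
  n=1: λ₁ = 3.41π²/3.5² ≈ 2.747
  n=2: λ₂ = 13.64π²/3.5² ≈ 10.99 (4× faster decay)
  n=3: λ₃ = 30.69π²/3.5² ≈ 24.726 (9× faster decay)
As t → ∞, higher modes decay exponentially faster. The n=1 mode dominates: v ~ c₁ sin(πx/3.5) e^{-λ₁t}.
Decay rate: λ₁ = 3.41π²/3.5² ≈ 2.747.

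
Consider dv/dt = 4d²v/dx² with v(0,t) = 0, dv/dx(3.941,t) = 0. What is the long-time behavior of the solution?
As t → ∞, v → 0. Heat escapes through the Dirichlet boundary.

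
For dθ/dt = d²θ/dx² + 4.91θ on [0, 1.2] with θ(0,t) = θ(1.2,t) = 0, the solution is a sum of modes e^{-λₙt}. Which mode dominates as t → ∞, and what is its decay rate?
Eigenvalues: λₙ = n²π²/1.2² - 4.91.
First three modes:
  n=1: λ₁ = π²/1.2² - 4.91 ≈ 1.944
  n=2: λ₂ = 4π²/1.2² - 4.91 ≈ 22.506
  n=3: λ₃ = 9π²/1.2² - 4.91 ≈ 56.775
Since π²/1.2² ≈ 6.854 > 4.91, all λₙ > 0.
The n=1 mode decays slowest → dominates as t → ∞.
Asymptotic: θ ~ c₁ sin(πx/1.2) e^{-λ₁t} with decay rate λ₁ ≈ 1.944.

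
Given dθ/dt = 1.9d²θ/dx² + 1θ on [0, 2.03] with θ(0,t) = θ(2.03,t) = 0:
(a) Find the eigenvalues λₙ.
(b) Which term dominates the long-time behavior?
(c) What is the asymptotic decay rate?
Eigenvalues: λₙ = 1.9n²π²/2.03² - 1.
First three modes:
  n=1: λ₁ = 1.9π²/2.03² - 1 ≈ 3.551
  n=2: λ₂ = 7.6π²/2.03² - 1 ≈ 17.202
  n=3: λ₃ = 17.1π²/2.03² - 1 ≈ 39.955
Since 1.9π²/2.03² ≈ 4.551 > 1, all λₙ > 0.
The n=1 mode decays slowest → dominates as t → ∞.
Asymptotic: θ ~ c₁ sin(πx/2.03) e^{-λ₁t} with decay rate λ₁ ≈ 3.551.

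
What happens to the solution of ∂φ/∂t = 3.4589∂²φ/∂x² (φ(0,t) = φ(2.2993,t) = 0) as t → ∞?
φ → 0. Heat diffuses out through both boundaries.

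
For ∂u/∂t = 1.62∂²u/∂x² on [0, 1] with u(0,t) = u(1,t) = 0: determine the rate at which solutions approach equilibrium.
Eigenvalues: λₙ = 1.62n²π².
First three modes:
  n=1: λ₁ = 1.62π² ≈ 15.989
  n=2: λ₂ = 6.48π² ≈ 63.955 (4× faster decay)
  n=3: λ₃ = 14.58π² ≈ 143.899 (9× faster decay)
As t → ∞, higher modes decay exponentially faster. The n=1 mode dominates: u ~ c₁ sin(πx) e^{-λ₁t}.
Decay rate: λ₁ = 1.62π² ≈ 15.989.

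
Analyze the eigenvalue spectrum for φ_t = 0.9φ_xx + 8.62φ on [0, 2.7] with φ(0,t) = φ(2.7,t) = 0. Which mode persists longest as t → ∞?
Eigenvalues: λₙ = 0.9n²π²/2.7² - 8.62.
First three modes:
  n=1: λ₁ = 0.9π²/2.7² - 8.62 ≈ -7.402
  n=2: λ₂ = 3.6π²/2.7² - 8.62 ≈ -3.746
  n=3: λ₃ = 8.1π²/2.7² - 8.62 ≈ 2.346
Since 0.9π²/2.7² ≈ 1.218 < 8.62, λ₁ < 0.
The n=1 mode grows fastest (−λₙ is largest for n=1) → dominates.
Asymptotic: φ ~ c₁ sin(πx/2.7) e^{7.402t} (exponential growth at rate −λ₁ ≈ 7.402).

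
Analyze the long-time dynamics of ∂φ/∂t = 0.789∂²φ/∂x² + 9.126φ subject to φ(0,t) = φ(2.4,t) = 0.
Long-time behavior: φ grows unboundedly. Reaction dominates diffusion (r=9.126 > κπ²/L²≈1.35); solution grows exponentially.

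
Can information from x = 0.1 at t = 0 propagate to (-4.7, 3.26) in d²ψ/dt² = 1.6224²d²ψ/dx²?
Yes. The domain of dependence is [-9.989024, 0.589024], and 0.1 ∈ [-9.989024, 0.589024].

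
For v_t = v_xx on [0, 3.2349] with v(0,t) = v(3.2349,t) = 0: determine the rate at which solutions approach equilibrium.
Eigenvalues: λₙ = n²π²/3.2349².
First three modes:
  n=1: λ₁ = π²/3.2349² ≈ 0.943
  n=2: λ₂ = 4π²/3.2349² ≈ 3.773 (4× faster decay)
  n=3: λ₃ = 9π²/3.2349² ≈ 8.488 (9× faster decay)
As t → ∞, higher modes decay exponentially faster. The n=1 mode dominates: v ~ c₁ sin(πx/3.2349) e^{-λ₁t}.
Decay rate: λ₁ = π²/3.2349² ≈ 0.943.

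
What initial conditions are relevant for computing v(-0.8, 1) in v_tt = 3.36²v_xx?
Domain of dependence: [-4.16, 2.56]. Signals travel at speed 3.36, so data within |x - -0.8| ≤ 3.36·1 = 3.36 can reach the point.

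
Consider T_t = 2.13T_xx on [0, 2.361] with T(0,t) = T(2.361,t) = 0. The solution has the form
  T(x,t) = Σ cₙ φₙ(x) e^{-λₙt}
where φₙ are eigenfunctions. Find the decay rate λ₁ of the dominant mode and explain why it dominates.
Eigenvalues: λₙ = 2.13n²π²/2.361².
First three modes:
  n=1: λ₁ = 2.13π²/2.361² ≈ 3.771
  n=2: λ₂ = 8.52π²/2.361² ≈ 15.085 (4× faster decay)
  n=3: λ₃ = 19.17π²/2.361² ≈ 33.941 (9× faster decay)
As t → ∞, higher modes decay exponentially faster. The n=1 mode dominates: T ~ c₁ sin(πx/2.361) e^{-λ₁t}.
Decay rate: λ₁ = 2.13π²/2.361² ≈ 3.771.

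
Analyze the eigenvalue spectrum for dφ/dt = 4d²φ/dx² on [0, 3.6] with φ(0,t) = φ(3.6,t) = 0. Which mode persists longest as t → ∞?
Eigenvalues: λₙ = 4n²π²/3.6².
First three modes:
  n=1: λ₁ = 4π²/3.6² ≈ 3.046
  n=2: λ₂ = 16π²/3.6² ≈ 12.185 (4× faster decay)
  n=3: λ₃ = 36π²/3.6² ≈ 27.416 (9× faster decay)
As t → ∞, higher modes decay exponentially faster. The n=1 mode dominates: φ ~ c₁ sin(πx/3.6) e^{-λ₁t}.
Decay rate: λ₁ = 4π²/3.6² ≈ 3.046.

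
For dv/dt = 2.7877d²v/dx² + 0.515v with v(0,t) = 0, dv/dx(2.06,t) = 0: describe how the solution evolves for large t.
v → 0. Diffusion dominates reaction (r=0.515 < κπ²/(4L²)≈1.62); solution decays.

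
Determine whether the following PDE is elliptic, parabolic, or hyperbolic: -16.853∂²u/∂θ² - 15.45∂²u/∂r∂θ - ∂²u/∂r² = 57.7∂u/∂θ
Rewriting in standard form: -∂²u/∂r² - 15.45∂²u/∂r∂θ - 16.853∂²u/∂θ² - 57.7∂u/∂θ = 0. Coefficients: A = -1, B = -15.45, C = -16.853. B² - 4AC = 171.2905, which is positive, so the equation is hyperbolic.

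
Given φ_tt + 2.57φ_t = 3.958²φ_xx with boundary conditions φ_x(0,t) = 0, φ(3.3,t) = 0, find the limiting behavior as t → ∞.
φ → 0. Damping (γ=2.57) dissipates energy; oscillations decay exponentially.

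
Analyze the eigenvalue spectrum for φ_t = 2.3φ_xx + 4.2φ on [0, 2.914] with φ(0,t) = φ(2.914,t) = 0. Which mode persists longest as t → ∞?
Eigenvalues: λₙ = 2.3n²π²/2.914² - 4.2.
First three modes:
  n=1: λ₁ = 2.3π²/2.914² - 4.2 ≈ -1.527
  n=2: λ₂ = 9.2π²/2.914² - 4.2 ≈ 6.493
  n=3: λ₃ = 20.7π²/2.914² - 4.2 ≈ 19.86
Since 2.3π²/2.914² ≈ 2.673 < 4.2, λ₁ < 0.
The n=1 mode grows fastest (−λₙ is largest for n=1) → dominates.
Asymptotic: φ ~ c₁ sin(πx/2.914) e^{1.527t} (exponential growth at rate −λ₁ ≈ 1.527).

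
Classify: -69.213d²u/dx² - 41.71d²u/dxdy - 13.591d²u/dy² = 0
Elliptic (discriminant = -2022.971432).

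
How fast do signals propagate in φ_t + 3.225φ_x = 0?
Speed = 3.225. Information travels along x - 3.225t = const (rightward).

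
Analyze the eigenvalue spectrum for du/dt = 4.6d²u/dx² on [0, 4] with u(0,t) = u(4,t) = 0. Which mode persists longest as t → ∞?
Eigenvalues: λₙ = 4.6n²π²/4².
First three modes:
  n=1: λ₁ = 4.6π²/4² ≈ 2.838
  n=2: λ₂ = 18.4π²/4² ≈ 11.35 (4× faster decay)
  n=3: λ₃ = 41.4π²/4² ≈ 25.538 (9× faster decay)
As t → ∞, higher modes decay exponentially faster. The n=1 mode dominates: u ~ c₁ sin(πx/4) e^{-λ₁t}.
Decay rate: λ₁ = 4.6π²/4² ≈ 2.838.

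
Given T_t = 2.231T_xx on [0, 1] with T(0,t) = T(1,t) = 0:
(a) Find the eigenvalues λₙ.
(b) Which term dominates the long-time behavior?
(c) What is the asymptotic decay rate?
Eigenvalues: λₙ = 2.231n²π².
First three modes:
  n=1: λ₁ = 2.231π² ≈ 22.019
  n=2: λ₂ = 8.924π² ≈ 88.076 (4× faster decay)
  n=3: λ₃ = 20.079π² ≈ 198.172 (9× faster decay)
As t → ∞, higher modes decay exponentially faster. The n=1 mode dominates: T ~ c₁ sin(πx) e^{-λ₁t}.
Decay rate: λ₁ = 2.231π² ≈ 22.019.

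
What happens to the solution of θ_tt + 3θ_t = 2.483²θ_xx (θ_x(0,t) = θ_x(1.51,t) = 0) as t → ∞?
θ → constant (steady state). Damping (γ=3) dissipates the nonconstant modes; with Neumann BCs the spatial average obeys M''+γM'=0 and tends to a finite limit.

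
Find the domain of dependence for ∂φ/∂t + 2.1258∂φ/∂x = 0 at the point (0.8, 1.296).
A single point: x = -1.9550368. The characteristic through (0.8, 1.296) is x - 2.1258t = const, so x = 0.8 - 2.1258·1.296 = -1.9550368.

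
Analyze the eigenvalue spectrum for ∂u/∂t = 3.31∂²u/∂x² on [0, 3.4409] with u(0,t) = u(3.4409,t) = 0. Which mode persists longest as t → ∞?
Eigenvalues: λₙ = 3.31n²π²/3.4409².
First three modes:
  n=1: λ₁ = 3.31π²/3.4409² ≈ 2.759
  n=2: λ₂ = 13.24π²/3.4409² ≈ 11.037 (4× faster decay)
  n=3: λ₃ = 29.79π²/3.4409² ≈ 24.833 (9× faster decay)
As t → ∞, higher modes decay exponentially faster. The n=1 mode dominates: u ~ c₁ sin(πx/3.4409) e^{-λ₁t}.
Decay rate: λ₁ = 3.31π²/3.4409² ≈ 2.759.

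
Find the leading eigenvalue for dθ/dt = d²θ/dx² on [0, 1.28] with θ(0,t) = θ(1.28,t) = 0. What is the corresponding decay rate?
Eigenvalues: λₙ = n²π²/1.28².
First three modes:
  n=1: λ₁ = π²/1.28² ≈ 6.024
  n=2: λ₂ = 4π²/1.28² ≈ 24.096 (4× faster decay)
  n=3: λ₃ = 9π²/1.28² ≈ 54.215 (9× faster decay)
As t → ∞, higher modes decay exponentially faster. The n=1 mode dominates: θ ~ c₁ sin(πx/1.28) e^{-λ₁t}.
Decay rate: λ₁ = π²/1.28² ≈ 6.024.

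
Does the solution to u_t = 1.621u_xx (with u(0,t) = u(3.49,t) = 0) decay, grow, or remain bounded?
u → 0. Heat diffuses out through both boundaries.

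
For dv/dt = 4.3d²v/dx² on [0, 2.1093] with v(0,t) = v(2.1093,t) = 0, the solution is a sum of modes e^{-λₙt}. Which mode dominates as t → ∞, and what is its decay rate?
Eigenvalues: λₙ = 4.3n²π²/2.1093².
First three modes:
  n=1: λ₁ = 4.3π²/2.1093² ≈ 9.539
  n=2: λ₂ = 17.2π²/2.1093² ≈ 38.155 (4× faster decay)
  n=3: λ₃ = 38.7π²/2.1093² ≈ 85.849 (9× faster decay)
As t → ∞, higher modes decay exponentially faster. The n=1 mode dominates: v ~ c₁ sin(πx/2.1093) e^{-λ₁t}.
Decay rate: λ₁ = 4.3π²/2.1093² ≈ 9.539.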